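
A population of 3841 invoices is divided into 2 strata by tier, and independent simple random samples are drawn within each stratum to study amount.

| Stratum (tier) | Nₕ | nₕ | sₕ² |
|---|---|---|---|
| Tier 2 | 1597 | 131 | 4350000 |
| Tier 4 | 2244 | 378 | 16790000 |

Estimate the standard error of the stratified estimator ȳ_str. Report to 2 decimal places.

133.70

Var(ȳ_str) = Σₕ Wₕ²(1 − fₕ)sₕ²/nₕ with Wₕ = Nₕ/N, N = 3841.
Tier 2: Wₕ = 0.41577714; term = 0.41577714²·(1 − 0.08202880)·4350000/131 = 5269.4857.
Tier 4: Wₕ = 0.58422286; term = 0.58422286²·(1 − 0.16844920)·16790000/378 = 12606.797.
Sum = 17876.283.
SE = √(17876.283) = 133.70.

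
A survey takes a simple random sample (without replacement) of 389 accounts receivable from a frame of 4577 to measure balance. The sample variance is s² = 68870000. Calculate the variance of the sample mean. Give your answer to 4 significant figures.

Under SRS without replacement, Var(ȳ) = (1 − f)·s²/n with f = n/N = 389/4577 = 0.08499017.
Var(ȳ) = (1 − 0.08499017)·68870000/389 = 0.91500983·177043.7 = 161996.73.

162000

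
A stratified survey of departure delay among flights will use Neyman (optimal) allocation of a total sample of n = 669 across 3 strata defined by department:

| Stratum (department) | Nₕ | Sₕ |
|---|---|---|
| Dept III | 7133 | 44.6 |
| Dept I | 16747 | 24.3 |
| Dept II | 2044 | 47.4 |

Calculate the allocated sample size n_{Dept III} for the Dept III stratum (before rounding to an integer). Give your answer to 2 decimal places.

258.93

Neyman allocation: nₕ = n·NₕSₕ / Σⱼ NⱼSⱼ.
Σ NⱼSⱼ = 7133·44.6 + 16747·24.3 + 2044·47.4 = 821969.5.
n_{Dept III} = 669·7133·44.6 / 821969.5 = 258.93.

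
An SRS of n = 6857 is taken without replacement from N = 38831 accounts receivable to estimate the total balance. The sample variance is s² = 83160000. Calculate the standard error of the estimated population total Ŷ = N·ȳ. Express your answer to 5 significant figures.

3.8804 × 10^6

Var(Ŷ) = N²·Var(ȳ) = N²·(1 − n/N)·s²/n.
f = 6857/38831 = 0.17658572; Var(ȳ) = 0.82341428·83160000/6857 = 9986.1648.
Var(Ŷ) = 38831² · 9986.1648 = 1.5057604 × 10^13.
SE(Ŷ) = √(1.5057604 × 10^13) = 3.8804 × 10^6.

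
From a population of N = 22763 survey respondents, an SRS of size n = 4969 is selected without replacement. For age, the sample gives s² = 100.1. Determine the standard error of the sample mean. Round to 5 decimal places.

0.12549

Under SRS without replacement, Var(ȳ) = (1 − f)·s²/n with f = n/N = 4969/22763 = 0.21829284.
Var(ȳ) = (1 − 0.21829284)·100.1/4969 = 0.78170716·0.020144898 = 0.015747411.
SE(ȳ) = √(0.015747411) = 0.12549.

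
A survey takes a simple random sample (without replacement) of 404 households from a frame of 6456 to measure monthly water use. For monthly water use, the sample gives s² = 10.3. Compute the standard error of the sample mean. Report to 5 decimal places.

0.15460

Under SRS without replacement, Var(ȳ) = (1 − f)·s²/n with f = n/N = 404/6456 = 0.06257745.
Var(ȳ) = (1 − 0.06257745)·10.3/404 = 0.93742255·0.02549505 = 0.023899634.
SE(ȳ) = √(0.023899634) = 0.15460.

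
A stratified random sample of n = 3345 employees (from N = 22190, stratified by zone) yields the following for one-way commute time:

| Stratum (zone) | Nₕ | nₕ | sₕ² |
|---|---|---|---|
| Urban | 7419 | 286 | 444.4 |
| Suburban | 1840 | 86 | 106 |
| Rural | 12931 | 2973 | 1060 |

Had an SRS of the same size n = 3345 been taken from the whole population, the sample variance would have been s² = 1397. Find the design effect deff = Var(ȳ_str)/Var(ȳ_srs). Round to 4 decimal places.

Var(ȳ_str) = Σ Wₕ²(1−fₕ)sₕ²/nₕ with Wₕ = Nₕ/22190:
  Urban: (7419/22190)²·(1−286/7419)·444.4/286 = 0.1669979
  Suburban: (1840/22190)²·(1−86/1840)·106/86 = 0.0080786766
  Rural: (12931/22190)²·(1−2973/12931)·1060/2973 = 0.093239639
  → Var(ȳ_str) = 0.26831622.
Var(ȳ_srs) = (1 − 3345/22190)·1397/3345 = 0.35468198.
deff = 0.26831622 / 0.35468198 = 0.7565.

0.7565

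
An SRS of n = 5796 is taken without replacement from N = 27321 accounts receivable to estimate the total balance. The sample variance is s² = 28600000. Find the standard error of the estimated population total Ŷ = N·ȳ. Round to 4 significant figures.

Var(Ŷ) = N²·Var(ȳ) = N²·(1 − n/N)·s²/n.
f = 5796/27321 = 0.21214450; Var(ȳ) = 0.78785550·28600000/5796 = 3887.6237.
Var(Ŷ) = 27321² · 3887.6237 = 2.9018663 × 10^12.
SE(Ŷ) = √(2.9018663 × 10^12) = 1.703 × 10^6.

1.703 × 10^6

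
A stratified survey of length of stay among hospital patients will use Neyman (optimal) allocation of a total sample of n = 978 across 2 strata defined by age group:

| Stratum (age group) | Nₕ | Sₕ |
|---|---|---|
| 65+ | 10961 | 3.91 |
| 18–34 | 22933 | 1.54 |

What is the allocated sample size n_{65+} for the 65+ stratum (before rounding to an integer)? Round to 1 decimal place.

Neyman allocation: nₕ = n·NₕSₕ / Σⱼ NⱼSⱼ.
Σ NⱼSⱼ = 10961·3.91 + 22933·1.54 = 78174.33.
n_{65+} = 978·10961·3.91 / 78174.33 = 536.2.

536.2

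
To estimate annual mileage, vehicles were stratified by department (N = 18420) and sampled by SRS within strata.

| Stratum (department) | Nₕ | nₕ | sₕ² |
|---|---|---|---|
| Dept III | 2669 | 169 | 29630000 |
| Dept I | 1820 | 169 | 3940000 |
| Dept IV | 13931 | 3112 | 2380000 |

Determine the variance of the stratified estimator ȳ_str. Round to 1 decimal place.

3994.1

Var(ȳ_str) = Σₕ Wₕ²(1 − fₕ)sₕ²/nₕ with Wₕ = Nₕ/N, N = 18420.
Dept III: Wₕ = 0.14489685; term = 0.14489685²·(1 − 0.06331960)·29630000/169 = 3447.897.
Dept I: Wₕ = 0.09880565; term = 0.09880565²·(1 − 0.09285714)·3940000/169 = 206.46609.
Dept IV: Wₕ = 0.75629750; term = 0.75629750²·(1 − 0.22338669)·2380000/3112 = 339.72502.
Sum = 3994.0881.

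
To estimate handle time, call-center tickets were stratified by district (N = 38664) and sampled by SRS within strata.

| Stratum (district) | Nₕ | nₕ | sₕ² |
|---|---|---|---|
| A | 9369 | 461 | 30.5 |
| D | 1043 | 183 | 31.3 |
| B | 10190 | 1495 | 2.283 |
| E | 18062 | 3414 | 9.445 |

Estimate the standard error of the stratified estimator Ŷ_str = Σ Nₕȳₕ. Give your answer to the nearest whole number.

Var(Ŷ_str) = Σₕ Nₕ²(1 − fₕ)sₕ²/nₕ.
A: 9369²·(1 − 461/9369)·30.5/461 = 5.5216943 × 10^6.
D: 1043²·(1 − 183/1043)·31.3/183 = 153417.89.
B: 10190²·(1 − 1495/10190)·2.283/1495 = 135303.33.
E: 18062²·(1 − 3414/18062)·9.445/3414 = 731952.02.
Sum = 6.5423675 × 10^6.
SE = √(6.5423675 × 10^6) = 2558.

2558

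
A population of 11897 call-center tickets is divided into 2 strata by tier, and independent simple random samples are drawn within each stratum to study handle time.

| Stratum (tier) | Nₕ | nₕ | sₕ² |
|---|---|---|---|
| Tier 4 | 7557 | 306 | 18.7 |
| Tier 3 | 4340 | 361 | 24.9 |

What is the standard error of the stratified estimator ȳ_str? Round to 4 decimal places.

0.1791

Var(ȳ_str) = Σₕ Wₕ²(1 − fₕ)sₕ²/nₕ with Wₕ = Nₕ/N, N = 11897.
Tier 4: Wₕ = 0.63520215; term = 0.63520215²·(1 − 0.04049226)·18.7/306 = 0.023658793.
Tier 3: Wₕ = 0.36479785; term = 0.36479785²·(1 − 0.08317972)·24.9/361 = 0.0084155187.
Sum = 0.032074312.
SE = √(0.032074312) = 0.1791.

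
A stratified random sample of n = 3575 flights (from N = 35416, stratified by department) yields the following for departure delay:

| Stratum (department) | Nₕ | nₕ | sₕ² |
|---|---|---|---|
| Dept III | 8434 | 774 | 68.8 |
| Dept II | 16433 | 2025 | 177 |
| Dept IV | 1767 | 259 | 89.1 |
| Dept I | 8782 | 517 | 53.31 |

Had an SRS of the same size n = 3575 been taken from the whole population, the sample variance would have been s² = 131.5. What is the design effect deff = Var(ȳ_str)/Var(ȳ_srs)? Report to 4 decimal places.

0.8399

Var(ȳ_str) = Σ Wₕ²(1−fₕ)sₕ²/nₕ with Wₕ = Nₕ/35416:
  Dept III: (8434/35416)²·(1−774/8434)·68.8/774 = 0.0045783694
  Dept II: (16433/35416)²·(1−2025/16433)·177/2025 = 0.016499462
  Dept IV: (1767/35416)²·(1−259/1767)·89.1/259 = 7.3083075 × 10^-4
  Dept I: (8782/35416)²·(1−517/8782)·53.31/517 = 0.0059669914
  → Var(ȳ_str) = 0.027775654.
Var(ȳ_srs) = (1 − 3575/35416)·131.5/3575 = 0.033070206.
deff = 0.027775654 / 0.033070206 = 0.8399.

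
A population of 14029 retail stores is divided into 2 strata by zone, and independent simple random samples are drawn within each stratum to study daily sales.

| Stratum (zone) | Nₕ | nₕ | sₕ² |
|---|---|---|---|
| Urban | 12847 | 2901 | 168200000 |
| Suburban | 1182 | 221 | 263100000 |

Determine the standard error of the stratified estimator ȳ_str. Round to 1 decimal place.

Var(ȳ_str) = Σₕ Wₕ²(1 − fₕ)sₕ²/nₕ with Wₕ = Nₕ/N, N = 14029.
Urban: Wₕ = 0.91574595; term = 0.91574595²·(1 − 0.22581147)·168200000/2901 = 37642.201.
Suburban: Wₕ = 0.08425405; term = 0.08425405²·(1 − 0.18697124)·263100000/221 = 6870.9377.
Sum = 44513.139.
SE = √(44513.139) = 211.0.

211.0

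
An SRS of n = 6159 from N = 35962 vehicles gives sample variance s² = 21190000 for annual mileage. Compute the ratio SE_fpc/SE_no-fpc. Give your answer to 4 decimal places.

f = n/N = 6159/35962 = 0.17126411.
SE_no-fpc = √(s²/n) = 58.655721; SE_fpc = √((1−f)s²/n) = 53.397196.
Ratio = √(1−f) = 0.91034932.

0.9103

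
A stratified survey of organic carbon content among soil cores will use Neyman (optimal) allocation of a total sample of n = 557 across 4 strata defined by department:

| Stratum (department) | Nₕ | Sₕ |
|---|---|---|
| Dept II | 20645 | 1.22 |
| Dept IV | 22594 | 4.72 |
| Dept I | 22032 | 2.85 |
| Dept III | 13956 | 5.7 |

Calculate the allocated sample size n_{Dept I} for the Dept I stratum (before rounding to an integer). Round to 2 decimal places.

Neyman allocation: nₕ = n·NₕSₕ / Σⱼ NⱼSⱼ.
Σ NⱼSⱼ = 20645·1.22 + 22594·4.72 + 22032·2.85 + 13956·5.7 = 274170.98.
n_{Dept I} = 557·22032·2.85 / 274170.98 = 127.57.

127.57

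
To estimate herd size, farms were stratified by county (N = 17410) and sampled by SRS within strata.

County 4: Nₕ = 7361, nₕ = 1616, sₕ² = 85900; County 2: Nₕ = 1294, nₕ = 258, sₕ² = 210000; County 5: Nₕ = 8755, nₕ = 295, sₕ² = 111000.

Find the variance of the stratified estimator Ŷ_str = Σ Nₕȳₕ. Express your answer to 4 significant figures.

Var(Ŷ_str) = Σₕ Nₕ²(1 − fₕ)sₕ²/nₕ.
County 4: 7361²·(1 − 1616/7361)·85900/1616 = 2.2479086 × 10^9.
County 2: 1294²·(1 − 258/1294)·210000/258 = 1.091173 × 10^9.
County 5: 8755²·(1 − 295/8755)·111000/295 = 2.7869391 × 10^10.
Sum = 3.1208473 × 10^10.

3.121 × 10^10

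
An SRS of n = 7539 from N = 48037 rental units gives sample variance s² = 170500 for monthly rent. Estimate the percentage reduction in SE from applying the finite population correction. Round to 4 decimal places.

8.1818

f = n/N = 7539/48037 = 0.15694152.
SE_no-fpc = √(s²/n) = 4.7556; SE_fpc = √((1−f)s²/n) = 4.3665071.
Ratio = √(1−f) = 0.91818216. Reduction = 100·(1 − 0.91818216) = 8.1818%.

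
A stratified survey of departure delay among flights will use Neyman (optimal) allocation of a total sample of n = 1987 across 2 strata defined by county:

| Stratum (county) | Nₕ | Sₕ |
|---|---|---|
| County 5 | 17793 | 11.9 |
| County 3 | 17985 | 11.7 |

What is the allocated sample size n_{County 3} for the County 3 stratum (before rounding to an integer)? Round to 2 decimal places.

Neyman allocation: nₕ = n·NₕSₕ / Σⱼ NⱼSⱼ.
Σ NⱼSⱼ = 17793·11.9 + 17985·11.7 = 422161.2.
n_{County 3} = 1987·17985·11.7 / 422161.2 = 990.41.

990.41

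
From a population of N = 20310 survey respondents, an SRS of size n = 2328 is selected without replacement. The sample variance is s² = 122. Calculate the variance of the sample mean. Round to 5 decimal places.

0.04640

Under SRS without replacement, Var(ȳ) = (1 − f)·s²/n with f = n/N = 2328/20310 = 0.11462334.
Var(ȳ) = (1 − 0.11462334)·122/2328 = 0.88537666·0.052405498 = 0.046398605.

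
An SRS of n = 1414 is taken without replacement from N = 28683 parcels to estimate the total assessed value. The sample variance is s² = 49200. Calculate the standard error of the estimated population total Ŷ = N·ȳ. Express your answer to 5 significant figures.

164970

Var(Ŷ) = N²·Var(ȳ) = N²·(1 − n/N)·s²/n.
f = 1414/28683 = 0.04929749; Var(ȳ) = 0.95070251·49200/1414 = 33.079606.
Var(Ŷ) = 28683² · 33.079606 = 2.7215071 × 10^10.
SE(Ŷ) = √(2.7215071 × 10^10) = 164970.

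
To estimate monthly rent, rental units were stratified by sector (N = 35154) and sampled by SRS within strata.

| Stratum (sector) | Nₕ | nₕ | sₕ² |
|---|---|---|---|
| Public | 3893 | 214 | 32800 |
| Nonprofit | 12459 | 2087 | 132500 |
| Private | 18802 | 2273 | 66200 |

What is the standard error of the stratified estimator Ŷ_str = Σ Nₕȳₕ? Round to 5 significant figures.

139470

Var(Ŷ_str) = Σₕ Nₕ²(1 − fₕ)sₕ²/nₕ.
Public: 3893²·(1 − 214/3893)·32800/214 = 2.1952008 × 10^9.
Nonprofit: 12459²·(1 − 2087/12459)·132500/2087 = 8.2042545 × 10^9.
Private: 18802²·(1 − 2273/18802)·66200/2273 = 9.0512629 × 10^9.
Sum = 1.9450718 × 10^10.
SE = √(1.9450718 × 10^10) = 139470.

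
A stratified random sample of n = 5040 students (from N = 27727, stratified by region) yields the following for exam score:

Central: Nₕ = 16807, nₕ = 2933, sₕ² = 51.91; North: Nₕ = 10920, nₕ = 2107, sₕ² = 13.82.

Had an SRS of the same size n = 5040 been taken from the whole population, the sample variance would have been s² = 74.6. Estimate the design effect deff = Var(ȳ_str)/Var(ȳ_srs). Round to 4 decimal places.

0.5110

Var(ȳ_str) = Σ Wₕ²(1−fₕ)sₕ²/nₕ with Wₕ = Nₕ/27727:
  Central: (16807/27727)²·(1−2933/16807)·51.91/2933 = 0.0053681555
  North: (10920/27727)²·(1−2107/10920)·13.82/2107 = 8.210775 × 10^-4
  → Var(ȳ_str) = 0.006189233.
Var(ȳ_srs) = (1 − 5040/27727)·74.6/5040 = 0.012111069.
deff = 0.006189233 / 0.012111069 = 0.5110.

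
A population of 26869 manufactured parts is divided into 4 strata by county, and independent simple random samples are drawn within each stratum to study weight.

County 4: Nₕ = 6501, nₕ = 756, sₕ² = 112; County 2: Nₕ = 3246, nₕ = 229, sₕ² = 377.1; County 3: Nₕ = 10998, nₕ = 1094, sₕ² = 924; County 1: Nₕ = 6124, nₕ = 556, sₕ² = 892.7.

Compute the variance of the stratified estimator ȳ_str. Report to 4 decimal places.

0.2333

Var(ȳ_str) = Σₕ Wₕ²(1 − fₕ)sₕ²/nₕ with Wₕ = Nₕ/N, N = 26869.
County 4: Wₕ = 0.24195169; term = 0.24195169²·(1 − 0.11628980)·112/756 = 0.0076641398.
County 2: Wₕ = 0.12080837; term = 0.12080837²·(1 − 0.07054837)·377.1/229 = 0.022337876.
County 3: Wₕ = 0.40931929; term = 0.40931929²·(1 − 0.09947263)·924/1094 = 0.12743126.
County 1: Wₕ = 0.22792065; term = 0.22792065²·(1 − 0.09079033)·892.7/556 = 0.075833682.
Sum = 0.23326696.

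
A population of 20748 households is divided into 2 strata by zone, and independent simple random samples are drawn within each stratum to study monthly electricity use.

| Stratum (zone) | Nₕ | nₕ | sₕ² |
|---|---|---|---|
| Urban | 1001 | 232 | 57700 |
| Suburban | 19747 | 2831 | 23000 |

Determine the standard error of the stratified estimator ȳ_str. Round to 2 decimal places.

Var(ȳ_str) = Σₕ Wₕ²(1 − fₕ)sₕ²/nₕ with Wₕ = Nₕ/N, N = 20748.
Urban: Wₕ = 0.04824561; term = 0.04824561²·(1 − 0.23176823)·57700/232 = 0.44472932.
Suburban: Wₕ = 0.95175439; term = 0.95175439²·(1 − 0.14336355)·23000/2831 = 6.3042625.
Sum = 6.7489918.
SE = √(6.7489918) = 2.60.

2.60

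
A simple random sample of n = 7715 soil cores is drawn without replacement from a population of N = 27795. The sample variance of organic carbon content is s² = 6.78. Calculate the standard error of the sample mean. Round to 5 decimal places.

0.02520

Under SRS without replacement, Var(ȳ) = (1 − f)·s²/n with f = n/N = 7715/27795 = 0.27756791.
Var(ȳ) = (1 − 0.27756791)·6.78/7715 = 0.72243209·8.7880752 × 10^-4 = 6.3487875 × 10^-4.
SE(ȳ) = √(6.3487875 × 10^-4) = 0.02520.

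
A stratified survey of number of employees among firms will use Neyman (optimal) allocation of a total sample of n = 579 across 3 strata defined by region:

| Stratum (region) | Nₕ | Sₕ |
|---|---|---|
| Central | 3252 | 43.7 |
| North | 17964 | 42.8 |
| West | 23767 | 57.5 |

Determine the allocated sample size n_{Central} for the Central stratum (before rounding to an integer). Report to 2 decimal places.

Neyman allocation: nₕ = n·NₕSₕ / Σⱼ NⱼSⱼ.
Σ NⱼSⱼ = 3252·43.7 + 17964·42.8 + 23767·57.5 = 2.2775741 × 10^6.
n_{Central} = 579·3252·43.7 / (2.2775741 × 10^6) = 36.13.

36.13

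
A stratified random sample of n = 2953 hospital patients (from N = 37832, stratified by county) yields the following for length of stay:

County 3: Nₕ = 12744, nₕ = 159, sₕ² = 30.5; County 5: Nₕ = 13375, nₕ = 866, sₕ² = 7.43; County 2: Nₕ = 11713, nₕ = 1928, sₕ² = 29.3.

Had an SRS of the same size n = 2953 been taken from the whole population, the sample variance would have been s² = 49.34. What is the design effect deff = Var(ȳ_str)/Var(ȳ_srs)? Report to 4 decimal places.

1.5395

Var(ȳ_str) = Σ Wₕ²(1−fₕ)sₕ²/nₕ with Wₕ = Nₕ/37832:
  County 3: (12744/37832)²·(1−159/12744)·30.5/159 = 0.021495279
  County 5: (13375/37832)²·(1−866/13375)·7.43/866 = 0.0010029256
  County 2: (11713/37832)²·(1−1928/11713)·29.3/1928 = 0.001216945
  → Var(ȳ_str) = 0.02371515.
Var(ȳ_srs) = (1 − 2953/37832)·49.34/2953 = 0.015404245.
deff = 0.02371515 / 0.015404245 = 1.5395.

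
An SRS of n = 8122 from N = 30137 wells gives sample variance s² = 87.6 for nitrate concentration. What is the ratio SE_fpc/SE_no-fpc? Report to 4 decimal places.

0.8547

f = n/N = 8122/30137 = 0.26950260.
SE_no-fpc = √(s²/n) = 0.10385336; SE_fpc = √((1−f)s²/n) = 0.088762576.
Ratio = √(1−f) = 0.85469140.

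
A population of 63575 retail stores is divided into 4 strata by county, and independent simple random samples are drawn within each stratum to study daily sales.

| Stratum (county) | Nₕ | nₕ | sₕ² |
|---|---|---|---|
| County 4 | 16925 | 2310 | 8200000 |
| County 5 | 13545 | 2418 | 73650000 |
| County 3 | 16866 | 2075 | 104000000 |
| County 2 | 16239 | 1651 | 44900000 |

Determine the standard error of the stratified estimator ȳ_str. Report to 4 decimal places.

Var(ȳ_str) = Σₕ Wₕ²(1 − fₕ)sₕ²/nₕ with Wₕ = Nₕ/N, N = 63575.
County 4: Wₕ = 0.26622100; term = 0.26622100²·(1 − 0.13648449)·8200000/2310 = 217.24842.
County 5: Wₕ = 0.21305545; term = 0.21305545²·(1 − 0.17851606)·73650000/2418 = 1135.7973.
County 3: Wₕ = 0.26529296; term = 0.26529296²·(1 − 0.12302858)·104000000/2075 = 3093.5143.
County 2: Wₕ = 0.25543059; term = 0.25543059²·(1 − 0.10166882)·44900000/1651 = 1593.9752.
Sum = 6040.5352.
SE = √(6040.5352) = 77.7209.

77.7209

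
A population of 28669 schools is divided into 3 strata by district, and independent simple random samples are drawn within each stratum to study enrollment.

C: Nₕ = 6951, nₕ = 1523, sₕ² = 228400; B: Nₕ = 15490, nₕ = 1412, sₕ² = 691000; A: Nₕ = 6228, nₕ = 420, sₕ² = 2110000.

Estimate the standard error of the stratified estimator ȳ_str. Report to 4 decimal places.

18.9162

Var(ȳ_str) = Σₕ Wₕ²(1 − fₕ)sₕ²/nₕ with Wₕ = Nₕ/N, N = 28669.
C: Wₕ = 0.24245701; term = 0.24245701²·(1 − 0.21910516)·228400/1523 = 6.8842754.
B: Wₕ = 0.54030486; term = 0.54030486²·(1 − 0.09115558)·691000/1412 = 129.84064.
A: Wₕ = 0.21723813; term = 0.21723813²·(1 − 0.06743738)·2110000/420 = 221.09722.
Sum = 357.82214.
SE = √(357.82214) = 18.9162.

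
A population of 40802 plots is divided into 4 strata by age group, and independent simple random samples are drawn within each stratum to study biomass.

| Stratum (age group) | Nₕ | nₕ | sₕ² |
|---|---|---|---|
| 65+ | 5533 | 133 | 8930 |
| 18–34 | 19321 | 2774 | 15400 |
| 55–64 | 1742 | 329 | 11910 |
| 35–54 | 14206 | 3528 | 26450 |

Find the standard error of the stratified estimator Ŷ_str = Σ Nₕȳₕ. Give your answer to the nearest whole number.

Var(Ŷ_str) = Σₕ Nₕ²(1 − fₕ)sₕ²/nₕ.
65+: 5533²·(1 − 133/5533)·8930/133 = 2.0061077 × 10^9.
18–34: 19321²·(1 − 2774/19321)·15400/2774 = 1.774856 × 10^9.
55–64: 1742²·(1 − 329/1742)·11910/329 = 8.9105842 × 10^7.
35–54: 14206²·(1 − 3528/14206)·26450/3528 = 1.1372575 × 10^9.
Sum = 5.007327 × 10^9.
SE = √(5.007327 × 10^9) = 70762.

70762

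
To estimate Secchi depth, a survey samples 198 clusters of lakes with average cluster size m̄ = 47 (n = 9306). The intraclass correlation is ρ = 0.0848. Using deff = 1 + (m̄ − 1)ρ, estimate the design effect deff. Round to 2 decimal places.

4.90

deff = 1 + (47 − 1)·0.0848 = 1 + 3.9008 = 4.9008.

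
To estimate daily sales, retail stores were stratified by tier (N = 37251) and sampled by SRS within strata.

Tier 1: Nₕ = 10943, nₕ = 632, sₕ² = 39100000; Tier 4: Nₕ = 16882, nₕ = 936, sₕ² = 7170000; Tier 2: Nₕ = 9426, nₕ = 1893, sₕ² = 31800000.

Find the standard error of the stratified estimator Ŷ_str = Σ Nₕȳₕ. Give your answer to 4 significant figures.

Var(Ŷ_str) = Σₕ Nₕ²(1 − fₕ)sₕ²/nₕ.
Tier 1: 10943²·(1 − 632/10943)·39100000/632 = 6.9806661 × 10^12.
Tier 4: 16882²·(1 − 936/16882)·7170000/936 = 2.0621439 × 10^12.
Tier 2: 9426²·(1 − 1893/9426)·31800000/1893 = 1.1928118 × 10^12.
Sum = 1.0235622 × 10^13.
SE = √(1.0235622 × 10^13) = 3.199 × 10^6.

3.199 × 10^6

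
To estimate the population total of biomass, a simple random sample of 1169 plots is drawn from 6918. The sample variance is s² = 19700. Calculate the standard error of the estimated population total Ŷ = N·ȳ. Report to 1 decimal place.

25888.8

Var(Ŷ) = N²·Var(ȳ) = N²·(1 − n/N)·s²/n.
f = 1169/6918 = 0.16897947; Var(ȳ) = 0.83102053·19700/1169 = 14.004366.
Var(Ŷ) = 6918² · 14.004366 = 6.7023109 × 10^8.
SE(Ŷ) = √(6.7023109 × 10^8) = 25888.8.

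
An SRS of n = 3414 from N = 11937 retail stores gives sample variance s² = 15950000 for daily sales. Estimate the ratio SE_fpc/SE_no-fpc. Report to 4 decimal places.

0.8450

f = n/N = 3414/11937 = 0.28600151.
SE_no-fpc = √(s²/n) = 68.351584; SE_fpc = √((1−f)s²/n) = 57.756017.
Ratio = √(1−f) = 0.84498431.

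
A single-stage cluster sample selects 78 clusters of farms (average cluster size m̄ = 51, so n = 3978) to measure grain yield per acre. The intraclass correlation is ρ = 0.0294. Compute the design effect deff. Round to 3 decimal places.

deff = 1 + (51 − 1)·0.0294 = 1 + 1.47 = 2.47.

2.470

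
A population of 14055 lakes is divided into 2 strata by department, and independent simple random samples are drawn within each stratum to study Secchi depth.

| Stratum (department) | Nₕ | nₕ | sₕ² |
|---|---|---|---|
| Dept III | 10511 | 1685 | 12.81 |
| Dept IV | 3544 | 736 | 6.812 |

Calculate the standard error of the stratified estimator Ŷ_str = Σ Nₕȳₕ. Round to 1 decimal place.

Var(Ŷ_str) = Σₕ Nₕ²(1 − fₕ)sₕ²/nₕ.
Dept III: 10511²·(1 − 1685/10511)·12.81/1685 = 705272.88.
Dept IV: 3544²·(1 − 736/3544)·6.812/736 = 92105.941.
Sum = 797378.82.
SE = √(797378.82) = 893.0.

893.0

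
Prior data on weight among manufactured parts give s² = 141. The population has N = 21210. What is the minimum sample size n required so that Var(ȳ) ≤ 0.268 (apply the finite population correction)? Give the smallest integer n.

Without fpc, n₀ = s²/D = 141/0.268 = 526.1194.
With fpc, (1 − n/N)·s²/n ≤ D requires n ≥ n₀/(1 + n₀/N) = 526.1194/(1 + 526.1194/21210) = 513.3848.
Rounding up, n = 514.

514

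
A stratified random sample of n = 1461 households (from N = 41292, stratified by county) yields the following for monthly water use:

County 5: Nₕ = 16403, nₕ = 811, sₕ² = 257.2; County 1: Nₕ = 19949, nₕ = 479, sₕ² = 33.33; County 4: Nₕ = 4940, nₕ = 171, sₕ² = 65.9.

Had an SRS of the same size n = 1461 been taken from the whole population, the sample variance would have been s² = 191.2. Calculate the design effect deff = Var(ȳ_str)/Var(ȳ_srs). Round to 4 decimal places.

0.5446

Var(ȳ_str) = Σ Wₕ²(1−fₕ)sₕ²/nₕ with Wₕ = Nₕ/41292:
  County 5: (16403/41292)²·(1−811/16403)·257.2/811 = 0.047571121
  County 1: (19949/41292)²·(1−479/19949)·33.33/479 = 0.015850941
  County 4: (4940/41292)²·(1−171/4940)·65.9/171 = 0.0053249035
  → Var(ȳ_str) = 0.068746966.
Var(ȳ_srs) = (1 − 1461/41292)·191.2/1461 = 0.12623883.
deff = 0.068746966 / 0.12623883 = 0.5446.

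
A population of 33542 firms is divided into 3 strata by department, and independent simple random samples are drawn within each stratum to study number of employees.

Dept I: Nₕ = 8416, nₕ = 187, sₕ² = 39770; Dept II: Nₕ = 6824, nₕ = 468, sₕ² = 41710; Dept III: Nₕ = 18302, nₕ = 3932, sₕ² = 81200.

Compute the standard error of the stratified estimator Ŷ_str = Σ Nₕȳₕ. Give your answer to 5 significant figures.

155000

Var(Ŷ_str) = Σₕ Nₕ²(1 − fₕ)sₕ²/nₕ.
Dept I: 8416²·(1 − 187/8416)·39770/187 = 1.472878 × 10^10.
Dept II: 6824²·(1 − 468/6824)·41710/468 = 3.8656029 × 10^9.
Dept III: 18302²·(1 − 3932/18302)·81200/3932 = 5.4312256 × 10^9.
Sum = 2.4025609 × 10^10.
SE = √(2.4025609 × 10^10) = 155000.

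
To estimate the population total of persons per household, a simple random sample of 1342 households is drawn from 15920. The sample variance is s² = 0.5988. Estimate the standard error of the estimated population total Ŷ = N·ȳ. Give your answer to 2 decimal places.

Var(Ŷ) = N²·Var(ȳ) = N²·(1 − n/N)·s²/n.
f = 1342/15920 = 0.08429648; Var(ȳ) = 0.91570352·0.5988/1342 = 4.0858664 × 10^-4.
Var(Ŷ) = 15920² · (4.0858664 × 10^-4) = 103554.81.
SE(Ŷ) = √(103554.81) = 321.80.

321.80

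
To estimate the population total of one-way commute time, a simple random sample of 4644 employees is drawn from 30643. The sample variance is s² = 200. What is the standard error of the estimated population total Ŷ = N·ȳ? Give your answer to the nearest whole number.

5858

Var(Ŷ) = N²·Var(ȳ) = N²·(1 − n/N)·s²/n.
f = 4644/30643 = 0.15155174; Var(ȳ) = 0.84844826·200/4644 = 0.036539546.
Var(Ŷ) = 30643² · 0.036539546 = 3.4310394 × 10^7.
SE(Ŷ) = √(3.4310394 × 10^7) = 5858.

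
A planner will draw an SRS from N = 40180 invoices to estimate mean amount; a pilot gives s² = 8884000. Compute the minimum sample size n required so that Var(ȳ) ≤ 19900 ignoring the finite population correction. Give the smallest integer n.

447

Without fpc, n₀ = s²/D = 8884000/19900 = 446.4322.
Rounding up, n = 447.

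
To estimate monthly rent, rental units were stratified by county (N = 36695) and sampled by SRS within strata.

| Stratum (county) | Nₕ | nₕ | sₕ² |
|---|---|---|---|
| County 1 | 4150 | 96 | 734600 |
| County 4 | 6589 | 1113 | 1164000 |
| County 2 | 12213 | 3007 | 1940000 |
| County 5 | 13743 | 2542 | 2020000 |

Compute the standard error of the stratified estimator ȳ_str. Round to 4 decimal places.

Var(ȳ_str) = Σₕ Wₕ²(1 − fₕ)sₕ²/nₕ with Wₕ = Nₕ/N, N = 36695.
County 1: Wₕ = 0.11309443; term = 0.11309443²·(1 − 0.02313253)·734600/96 = 95.608774.
County 4: Wₕ = 0.17956125; term = 0.17956125²·(1 − 0.16891789)·1164000/1113 = 28.023797.
County 2: Wₕ = 0.33282464; term = 0.33282464²·(1 − 0.24621305)·1940000/3007 = 53.870108.
County 5: Wₕ = 0.37451969; term = 0.37451969²·(1 − 0.18496689)·2020000/2542 = 90.844865.
Sum = 268.34754.
SE = √(268.34754) = 16.3813.

16.3813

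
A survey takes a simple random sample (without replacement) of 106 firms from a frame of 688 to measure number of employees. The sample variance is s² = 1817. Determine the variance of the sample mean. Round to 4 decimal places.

14.5005

Under SRS without replacement, Var(ȳ) = (1 − f)·s²/n with f = n/N = 106/688 = 0.15406977.
Var(ȳ) = (1 − 0.15406977)·1817/106 = 0.84593023·17.141509 = 14.500521.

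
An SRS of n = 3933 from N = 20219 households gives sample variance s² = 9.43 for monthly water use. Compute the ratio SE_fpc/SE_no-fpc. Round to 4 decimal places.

0.8975

f = n/N = 3933/20219 = 0.19452001.
SE_no-fpc = √(s²/n) = 0.048965915; SE_fpc = √((1−f)s²/n) = 0.043946192.
Ratio = √(1−f) = 0.89748537.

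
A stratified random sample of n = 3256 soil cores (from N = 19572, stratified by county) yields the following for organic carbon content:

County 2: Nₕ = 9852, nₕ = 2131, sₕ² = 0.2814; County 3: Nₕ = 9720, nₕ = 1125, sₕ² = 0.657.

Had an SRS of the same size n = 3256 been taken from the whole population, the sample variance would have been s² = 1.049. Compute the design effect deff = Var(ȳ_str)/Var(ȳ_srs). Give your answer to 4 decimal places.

0.5719

Var(ȳ_str) = Σ Wₕ²(1−fₕ)sₕ²/nₕ with Wₕ = Nₕ/19572:
  County 2: (9852/19572)²·(1−2131/9852)·0.2814/2131 = 2.6222143 × 10^-5
  County 3: (9720/19572)²·(1−1125/9720)·0.657/1125 = 1.2736631 × 10^-4
  → Var(ȳ_str) = 1.5358845 × 10^-4.
Var(ȳ_srs) = (1 − 3256/19572)·1.049/3256 = 2.6857747 × 10^-4.
deff = (1.5358845 × 10^-4) / (2.6857747 × 10^-4) = 0.5719.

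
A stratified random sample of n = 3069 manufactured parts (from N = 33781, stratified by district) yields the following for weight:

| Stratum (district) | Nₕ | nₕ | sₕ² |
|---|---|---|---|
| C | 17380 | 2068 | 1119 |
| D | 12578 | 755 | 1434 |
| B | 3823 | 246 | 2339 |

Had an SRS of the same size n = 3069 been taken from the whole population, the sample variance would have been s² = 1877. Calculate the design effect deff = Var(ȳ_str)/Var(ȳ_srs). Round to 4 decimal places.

0.8770

Var(ȳ_str) = Σ Wₕ²(1−fₕ)sₕ²/nₕ with Wₕ = Nₕ/33781:
  C: (17380/33781)²·(1−2068/17380)·1119/2068 = 0.12618747
  D: (12578/33781)²·(1−755/12578)·1434/755 = 0.24751212
  B: (3823/33781)²·(1−246/3823)·2339/246 = 0.11393925
  → Var(ȳ_str) = 0.48763884.
Var(ȳ_srs) = (1 − 3069/33781)·1877/3069 = 0.55603609.
deff = 0.48763884 / 0.55603609 = 0.8770.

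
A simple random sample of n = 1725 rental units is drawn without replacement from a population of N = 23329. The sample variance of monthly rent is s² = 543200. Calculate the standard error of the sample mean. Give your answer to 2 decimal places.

17.08

Under SRS without replacement, Var(ȳ) = (1 − f)·s²/n with f = n/N = 1725/23329 = 0.07394230.
Var(ȳ) = (1 − 0.07394230)·543200/1725 = 0.92605770·314.89855 = 291.61423.
SE(ȳ) = √(291.61423) = 17.08.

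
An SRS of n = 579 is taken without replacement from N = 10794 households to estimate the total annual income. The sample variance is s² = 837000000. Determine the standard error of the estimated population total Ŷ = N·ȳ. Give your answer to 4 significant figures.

Var(Ŷ) = N²·Var(ȳ) = N²·(1 − n/N)·s²/n.
f = 579/10794 = 0.05364091; Var(ȳ) = 0.94635909·837000000/579 = 1.3680528 × 10^6.
Var(Ŷ) = 10794² · (1.3680528 × 10^6) = 1.5939243 × 10^14.
SE(Ŷ) = √(1.5939243 × 10^14) = 1.263 × 10^7.

1.263 × 10^7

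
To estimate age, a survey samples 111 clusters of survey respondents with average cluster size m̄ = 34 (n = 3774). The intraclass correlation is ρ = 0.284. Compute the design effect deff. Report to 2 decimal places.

10.37

deff = 1 + (34 − 1)·0.284 = 1 + 9.372 = 10.372.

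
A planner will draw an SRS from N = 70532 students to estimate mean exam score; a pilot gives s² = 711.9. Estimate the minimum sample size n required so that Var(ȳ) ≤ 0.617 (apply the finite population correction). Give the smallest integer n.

Without fpc, n₀ = s²/D = 711.9/0.617 = 1153.8088.
With fpc, (1 − n/N)·s²/n ≤ D requires n ≥ n₀/(1 + n₀/N) = 1153.8088/(1 + 1153.8088/70532) = 1135.2378.
Rounding up, n = 1136.

1136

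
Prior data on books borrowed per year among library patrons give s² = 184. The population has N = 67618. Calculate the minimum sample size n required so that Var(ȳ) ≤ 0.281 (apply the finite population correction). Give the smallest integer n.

Without fpc, n₀ = s²/D = 184/0.281 = 654.8043.
With fpc, (1 − n/N)·s²/n ≤ D requires n ≥ n₀/(1 + n₀/N) = 654.8043/(1 + 654.8043/67618) = 648.5241.
Rounding up, n = 649.

649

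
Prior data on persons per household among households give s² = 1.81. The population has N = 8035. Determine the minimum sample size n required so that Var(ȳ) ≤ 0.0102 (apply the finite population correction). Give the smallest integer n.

Without fpc, n₀ = s²/D = 1.81/0.0102 = 177.4510.
With fpc, (1 − n/N)·s²/n ≤ D requires n ≥ n₀/(1 + n₀/N) = 177.4510/(1 + 177.4510/8035) = 173.6167.
Rounding up, n = 174.

174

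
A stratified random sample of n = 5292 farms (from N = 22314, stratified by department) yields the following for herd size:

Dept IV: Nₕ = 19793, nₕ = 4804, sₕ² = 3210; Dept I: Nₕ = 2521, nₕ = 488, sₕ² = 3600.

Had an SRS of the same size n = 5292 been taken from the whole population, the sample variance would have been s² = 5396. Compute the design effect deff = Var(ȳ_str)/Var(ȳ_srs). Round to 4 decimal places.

0.6095

Var(ȳ_str) = Σ Wₕ²(1−fₕ)sₕ²/nₕ with Wₕ = Nₕ/22314:
  Dept IV: (19793/22314)²·(1−4804/19793)·3210/4804 = 0.39813601
  Dept I: (2521/22314)²·(1−488/2521)·3600/488 = 0.075934309
  → Var(ȳ_str) = 0.47407032.
Var(ȳ_srs) = (1 − 5292/22314)·5396/5292 = 0.77783103.
deff = 0.47407032 / 0.77783103 = 0.6095.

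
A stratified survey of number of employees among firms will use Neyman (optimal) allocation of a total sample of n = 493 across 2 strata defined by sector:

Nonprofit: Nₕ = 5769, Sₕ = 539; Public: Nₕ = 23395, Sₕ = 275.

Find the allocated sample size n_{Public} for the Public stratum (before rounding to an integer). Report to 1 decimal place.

332.4

Neyman allocation: nₕ = n·NₕSₕ / Σⱼ NⱼSⱼ.
Σ NⱼSⱼ = 5769·539 + 23395·275 = 9.543116 × 10^6.
n_{Public} = 493·23395·275 / (9.543116 × 10^6) = 332.4.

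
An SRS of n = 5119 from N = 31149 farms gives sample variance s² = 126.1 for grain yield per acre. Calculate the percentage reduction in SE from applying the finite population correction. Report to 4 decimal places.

f = n/N = 5119/31149 = 0.16433914.
SE_no-fpc = √(s²/n) = 0.15695132; SE_fpc = √((1−f)s²/n) = 0.14347625.
Ratio = √(1−f) = 0.91414488. Reduction = 100·(1 − 0.91414488) = 8.5855%.

8.5855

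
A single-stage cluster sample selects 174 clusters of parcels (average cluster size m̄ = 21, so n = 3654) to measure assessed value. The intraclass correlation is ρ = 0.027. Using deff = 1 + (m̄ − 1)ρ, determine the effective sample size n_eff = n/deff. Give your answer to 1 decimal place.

2372.7

deff = 1 + (21 − 1)·0.027 = 1 + 0.54 = 1.54.
n_eff = 3654 / 1.54 = 2372.7.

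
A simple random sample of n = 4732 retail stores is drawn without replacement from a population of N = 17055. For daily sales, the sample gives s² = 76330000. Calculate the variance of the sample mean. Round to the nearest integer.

Under SRS without replacement, Var(ȳ) = (1 − f)·s²/n with f = n/N = 4732/17055 = 0.27745529.
Var(ȳ) = (1 − 0.27745529)·76330000/4732 = 0.72254471·16130.6 = 11655.08.

11655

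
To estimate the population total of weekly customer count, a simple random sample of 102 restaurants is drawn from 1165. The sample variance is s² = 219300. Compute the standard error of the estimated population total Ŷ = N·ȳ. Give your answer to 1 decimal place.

51599.9

Var(Ŷ) = N²·Var(ȳ) = N²·(1 − n/N)·s²/n.
f = 102/1165 = 0.08755365; Var(ȳ) = 0.91244635·219300/102 = 1961.7597.
Var(Ŷ) = 1165² · 1961.7597 = 2.6625493 × 10^9.
SE(Ŷ) = √(2.6625493 × 10^9) = 51599.9.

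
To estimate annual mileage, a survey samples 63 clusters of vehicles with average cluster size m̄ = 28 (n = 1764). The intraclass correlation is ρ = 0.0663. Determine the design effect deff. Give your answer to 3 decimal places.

2.790

deff = 1 + (28 − 1)·0.0663 = 1 + 1.7901 = 2.7901.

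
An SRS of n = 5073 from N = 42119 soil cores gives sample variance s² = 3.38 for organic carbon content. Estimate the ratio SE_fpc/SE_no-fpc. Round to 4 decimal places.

f = n/N = 5073/42119 = 0.12044445.
SE_no-fpc = √(s²/n) = 0.025812253; SE_fpc = √((1−f)s²/n) = 0.024207924.
Ratio = √(1−f) = 0.93784623.

0.9378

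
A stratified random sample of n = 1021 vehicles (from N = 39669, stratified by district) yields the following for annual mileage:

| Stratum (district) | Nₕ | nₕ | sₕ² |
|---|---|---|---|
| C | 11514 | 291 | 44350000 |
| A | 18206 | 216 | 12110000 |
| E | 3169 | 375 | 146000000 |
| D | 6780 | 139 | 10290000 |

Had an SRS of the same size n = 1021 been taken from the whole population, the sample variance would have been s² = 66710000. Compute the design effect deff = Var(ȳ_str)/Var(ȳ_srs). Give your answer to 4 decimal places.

0.4476

Var(ȳ_str) = Σ Wₕ²(1−fₕ)sₕ²/nₕ with Wₕ = Nₕ/39669:
  C: (11514/39669)²·(1−291/11514)·44350000/291 = 12515.071
  A: (18206/39669)²·(1−216/18206)·12110000/216 = 11668.999
  E: (3169/39669)²·(1−375/3169)·146000000/375 = 2190.6234
  D: (6780/39669)²·(1−139/6780)·10290000/139 = 2118.1721
  → Var(ȳ_str) = 28492.866.
Var(ȳ_srs) = (1 − 1021/39669)·66710000/1021 = 63656.238.
deff = 28492.866 / 63656.238 = 0.4476.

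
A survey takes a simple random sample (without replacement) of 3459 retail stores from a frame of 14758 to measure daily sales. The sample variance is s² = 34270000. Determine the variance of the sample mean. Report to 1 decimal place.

7585.4

Under SRS without replacement, Var(ȳ) = (1 − f)·s²/n with f = n/N = 3459/14758 = 0.23438135.
Var(ȳ) = (1 − 0.23438135)·34270000/3459 = 0.76561865·9907.4877 = 7585.3573.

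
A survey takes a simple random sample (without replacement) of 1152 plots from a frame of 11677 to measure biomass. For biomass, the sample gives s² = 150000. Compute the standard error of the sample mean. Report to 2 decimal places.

10.83

Under SRS without replacement, Var(ȳ) = (1 − f)·s²/n with f = n/N = 1152/11677 = 0.09865548.
Var(ȳ) = (1 − 0.09865548)·150000/1152 = 0.90134452·130.20833 = 117.36257.
SE(ȳ) = √(117.36257) = 10.83.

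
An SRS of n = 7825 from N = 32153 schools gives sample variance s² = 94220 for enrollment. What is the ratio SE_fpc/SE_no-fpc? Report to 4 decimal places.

f = n/N = 7825/32153 = 0.24336765.
SE_no-fpc = √(s²/n) = 3.4699992; SE_fpc = √((1−f)s²/n) = 3.0183655.
Ratio = √(1−f) = 0.86984617.

0.8698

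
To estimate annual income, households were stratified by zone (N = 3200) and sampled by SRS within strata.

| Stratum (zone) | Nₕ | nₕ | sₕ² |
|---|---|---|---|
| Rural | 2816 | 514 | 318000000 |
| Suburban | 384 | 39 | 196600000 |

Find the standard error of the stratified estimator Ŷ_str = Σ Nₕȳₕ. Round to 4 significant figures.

2.163 × 10^6

Var(Ŷ_str) = Σₕ Nₕ²(1 − fₕ)sₕ²/nₕ.
Rural: 2816²·(1 − 514/2816)·318000000/514 = 4.0105319 × 10^12.
Suburban: 384²·(1 − 39/384)·196600000/39 = 6.6783508 × 10^11.
Sum = 4.678367 × 10^12.
SE = √(4.678367 × 10^12) = 2.163 × 10^6.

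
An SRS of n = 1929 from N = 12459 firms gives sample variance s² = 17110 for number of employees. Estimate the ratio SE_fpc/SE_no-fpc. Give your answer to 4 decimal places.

0.9193

f = n/N = 1929/12459 = 0.15482784.
SE_no-fpc = √(s²/n) = 2.9782345; SE_fpc = √((1−f)s²/n) = 2.7379876.
Ratio = √(1−f) = 0.91933246.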